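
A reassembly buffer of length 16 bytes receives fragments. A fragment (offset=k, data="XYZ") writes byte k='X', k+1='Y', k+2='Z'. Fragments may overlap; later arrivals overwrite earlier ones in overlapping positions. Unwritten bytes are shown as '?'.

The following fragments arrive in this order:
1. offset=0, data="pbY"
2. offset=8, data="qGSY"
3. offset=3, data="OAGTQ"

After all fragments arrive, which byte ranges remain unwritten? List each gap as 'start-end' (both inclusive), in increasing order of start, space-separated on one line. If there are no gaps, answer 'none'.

Answer: 12-15

Derivation:
Fragment 1: offset=0 len=3
Fragment 2: offset=8 len=4
Fragment 3: offset=3 len=5
Gaps: 12-15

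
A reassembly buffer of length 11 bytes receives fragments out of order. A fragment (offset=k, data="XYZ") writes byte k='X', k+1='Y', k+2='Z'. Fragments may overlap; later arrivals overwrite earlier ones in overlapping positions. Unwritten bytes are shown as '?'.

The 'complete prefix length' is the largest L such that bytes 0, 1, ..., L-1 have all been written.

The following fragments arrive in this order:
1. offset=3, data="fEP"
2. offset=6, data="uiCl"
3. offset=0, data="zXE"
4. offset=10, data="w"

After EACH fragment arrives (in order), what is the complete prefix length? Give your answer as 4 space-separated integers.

Fragment 1: offset=3 data="fEP" -> buffer=???fEP????? -> prefix_len=0
Fragment 2: offset=6 data="uiCl" -> buffer=???fEPuiCl? -> prefix_len=0
Fragment 3: offset=0 data="zXE" -> buffer=zXEfEPuiCl? -> prefix_len=10
Fragment 4: offset=10 data="w" -> buffer=zXEfEPuiClw -> prefix_len=11

Answer: 0 0 10 11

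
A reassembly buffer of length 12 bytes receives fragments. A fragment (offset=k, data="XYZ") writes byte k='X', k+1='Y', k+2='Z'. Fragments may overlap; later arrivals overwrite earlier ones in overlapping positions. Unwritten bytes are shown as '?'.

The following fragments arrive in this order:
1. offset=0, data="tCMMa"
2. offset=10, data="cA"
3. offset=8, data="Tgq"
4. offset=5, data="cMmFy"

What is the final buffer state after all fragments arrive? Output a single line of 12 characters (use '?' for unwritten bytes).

Fragment 1: offset=0 data="tCMMa" -> buffer=tCMMa???????
Fragment 2: offset=10 data="cA" -> buffer=tCMMa?????cA
Fragment 3: offset=8 data="Tgq" -> buffer=tCMMa???TgqA
Fragment 4: offset=5 data="cMmFy" -> buffer=tCMMacMmFyqA

Answer: tCMMacMmFyqA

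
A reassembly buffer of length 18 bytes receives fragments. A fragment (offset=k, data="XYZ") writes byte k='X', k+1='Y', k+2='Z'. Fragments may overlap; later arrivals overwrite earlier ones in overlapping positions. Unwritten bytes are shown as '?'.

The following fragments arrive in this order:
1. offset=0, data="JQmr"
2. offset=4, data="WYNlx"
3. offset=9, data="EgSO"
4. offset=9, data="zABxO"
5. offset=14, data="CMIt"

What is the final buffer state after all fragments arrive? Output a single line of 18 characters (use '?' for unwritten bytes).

Answer: JQmrWYNlxzABxOCMIt

Derivation:
Fragment 1: offset=0 data="JQmr" -> buffer=JQmr??????????????
Fragment 2: offset=4 data="WYNlx" -> buffer=JQmrWYNlx?????????
Fragment 3: offset=9 data="EgSO" -> buffer=JQmrWYNlxEgSO?????
Fragment 4: offset=9 data="zABxO" -> buffer=JQmrWYNlxzABxO????
Fragment 5: offset=14 data="CMIt" -> buffer=JQmrWYNlxzABxOCMIt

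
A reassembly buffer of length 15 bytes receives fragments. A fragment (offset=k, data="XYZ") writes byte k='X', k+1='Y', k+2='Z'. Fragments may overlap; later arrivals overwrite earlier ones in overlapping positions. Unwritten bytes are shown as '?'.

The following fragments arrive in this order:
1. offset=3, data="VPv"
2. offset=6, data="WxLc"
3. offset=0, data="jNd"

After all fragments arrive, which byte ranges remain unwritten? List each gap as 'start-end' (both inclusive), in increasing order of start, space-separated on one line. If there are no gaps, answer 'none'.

Answer: 10-14

Derivation:
Fragment 1: offset=3 len=3
Fragment 2: offset=6 len=4
Fragment 3: offset=0 len=3
Gaps: 10-14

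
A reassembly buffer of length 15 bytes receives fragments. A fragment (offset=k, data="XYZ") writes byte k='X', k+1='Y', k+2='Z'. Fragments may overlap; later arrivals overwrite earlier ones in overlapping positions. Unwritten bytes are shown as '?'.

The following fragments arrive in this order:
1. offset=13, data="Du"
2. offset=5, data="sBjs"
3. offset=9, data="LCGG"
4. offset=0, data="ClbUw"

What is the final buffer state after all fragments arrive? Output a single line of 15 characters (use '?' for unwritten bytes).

Answer: ClbUwsBjsLCGGDu

Derivation:
Fragment 1: offset=13 data="Du" -> buffer=?????????????Du
Fragment 2: offset=5 data="sBjs" -> buffer=?????sBjs????Du
Fragment 3: offset=9 data="LCGG" -> buffer=?????sBjsLCGGDu
Fragment 4: offset=0 data="ClbUw" -> buffer=ClbUwsBjsLCGGDu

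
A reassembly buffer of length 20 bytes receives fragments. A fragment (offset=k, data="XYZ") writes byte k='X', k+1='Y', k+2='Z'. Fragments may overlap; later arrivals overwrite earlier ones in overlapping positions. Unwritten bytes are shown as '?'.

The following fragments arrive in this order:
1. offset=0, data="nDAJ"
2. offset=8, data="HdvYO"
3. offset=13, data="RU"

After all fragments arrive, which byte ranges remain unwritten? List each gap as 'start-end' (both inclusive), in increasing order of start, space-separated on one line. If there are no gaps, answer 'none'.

Answer: 4-7 15-19

Derivation:
Fragment 1: offset=0 len=4
Fragment 2: offset=8 len=5
Fragment 3: offset=13 len=2
Gaps: 4-7 15-19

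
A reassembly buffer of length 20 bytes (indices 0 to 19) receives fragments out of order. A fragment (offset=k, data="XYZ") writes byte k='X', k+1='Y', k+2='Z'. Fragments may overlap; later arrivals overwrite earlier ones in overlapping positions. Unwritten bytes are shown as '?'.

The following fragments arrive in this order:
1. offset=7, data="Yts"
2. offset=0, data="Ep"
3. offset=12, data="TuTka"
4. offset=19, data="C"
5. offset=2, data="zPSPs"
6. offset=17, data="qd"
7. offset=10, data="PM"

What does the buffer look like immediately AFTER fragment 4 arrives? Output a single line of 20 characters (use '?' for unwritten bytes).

Answer: Ep?????Yts??TuTka??C

Derivation:
Fragment 1: offset=7 data="Yts" -> buffer=???????Yts??????????
Fragment 2: offset=0 data="Ep" -> buffer=Ep?????Yts??????????
Fragment 3: offset=12 data="TuTka" -> buffer=Ep?????Yts??TuTka???
Fragment 4: offset=19 data="C" -> buffer=Ep?????Yts??TuTka??C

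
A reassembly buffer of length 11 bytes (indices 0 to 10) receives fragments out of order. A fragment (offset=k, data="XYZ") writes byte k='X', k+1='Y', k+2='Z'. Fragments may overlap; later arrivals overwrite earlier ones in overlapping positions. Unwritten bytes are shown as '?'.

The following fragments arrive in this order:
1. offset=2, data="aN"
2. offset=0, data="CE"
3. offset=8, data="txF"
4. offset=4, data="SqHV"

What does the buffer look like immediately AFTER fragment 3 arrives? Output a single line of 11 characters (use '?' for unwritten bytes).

Fragment 1: offset=2 data="aN" -> buffer=??aN???????
Fragment 2: offset=0 data="CE" -> buffer=CEaN???????
Fragment 3: offset=8 data="txF" -> buffer=CEaN????txF

Answer: CEaN????txF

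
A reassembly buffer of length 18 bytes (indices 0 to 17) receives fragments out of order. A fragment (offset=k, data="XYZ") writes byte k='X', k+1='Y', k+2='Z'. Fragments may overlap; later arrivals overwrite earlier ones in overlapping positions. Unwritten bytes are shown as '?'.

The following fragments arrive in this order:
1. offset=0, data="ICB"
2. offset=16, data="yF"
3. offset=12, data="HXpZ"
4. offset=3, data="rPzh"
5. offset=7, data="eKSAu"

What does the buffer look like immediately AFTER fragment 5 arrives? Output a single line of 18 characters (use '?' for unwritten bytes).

Answer: ICBrPzheKSAuHXpZyF

Derivation:
Fragment 1: offset=0 data="ICB" -> buffer=ICB???????????????
Fragment 2: offset=16 data="yF" -> buffer=ICB?????????????yF
Fragment 3: offset=12 data="HXpZ" -> buffer=ICB?????????HXpZyF
Fragment 4: offset=3 data="rPzh" -> buffer=ICBrPzh?????HXpZyF
Fragment 5: offset=7 data="eKSAu" -> buffer=ICBrPzheKSAuHXpZyF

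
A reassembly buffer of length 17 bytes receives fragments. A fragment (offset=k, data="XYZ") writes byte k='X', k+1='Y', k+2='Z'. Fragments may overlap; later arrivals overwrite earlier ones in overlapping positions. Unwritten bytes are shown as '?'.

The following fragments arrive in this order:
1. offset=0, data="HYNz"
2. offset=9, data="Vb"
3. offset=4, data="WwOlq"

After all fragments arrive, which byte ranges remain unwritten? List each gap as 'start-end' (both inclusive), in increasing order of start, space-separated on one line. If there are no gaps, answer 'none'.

Fragment 1: offset=0 len=4
Fragment 2: offset=9 len=2
Fragment 3: offset=4 len=5
Gaps: 11-16

Answer: 11-16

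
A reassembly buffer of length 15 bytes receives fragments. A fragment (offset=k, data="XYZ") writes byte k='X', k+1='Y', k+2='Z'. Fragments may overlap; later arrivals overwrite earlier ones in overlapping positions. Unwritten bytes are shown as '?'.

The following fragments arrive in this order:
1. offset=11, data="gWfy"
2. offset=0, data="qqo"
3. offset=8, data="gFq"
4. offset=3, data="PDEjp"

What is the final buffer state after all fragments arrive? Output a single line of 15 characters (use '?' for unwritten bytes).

Answer: qqoPDEjpgFqgWfy

Derivation:
Fragment 1: offset=11 data="gWfy" -> buffer=???????????gWfy
Fragment 2: offset=0 data="qqo" -> buffer=qqo????????gWfy
Fragment 3: offset=8 data="gFq" -> buffer=qqo?????gFqgWfy
Fragment 4: offset=3 data="PDEjp" -> buffer=qqoPDEjpgFqgWfy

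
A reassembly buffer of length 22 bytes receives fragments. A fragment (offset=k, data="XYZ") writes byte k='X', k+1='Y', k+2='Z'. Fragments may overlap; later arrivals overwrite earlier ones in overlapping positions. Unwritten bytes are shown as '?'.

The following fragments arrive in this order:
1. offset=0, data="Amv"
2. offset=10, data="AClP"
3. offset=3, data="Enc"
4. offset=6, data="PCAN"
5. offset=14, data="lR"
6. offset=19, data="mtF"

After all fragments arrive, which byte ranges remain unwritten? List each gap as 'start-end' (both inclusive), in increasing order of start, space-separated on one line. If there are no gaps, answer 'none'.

Answer: 16-18

Derivation:
Fragment 1: offset=0 len=3
Fragment 2: offset=10 len=4
Fragment 3: offset=3 len=3
Fragment 4: offset=6 len=4
Fragment 5: offset=14 len=2
Fragment 6: offset=19 len=3
Gaps: 16-18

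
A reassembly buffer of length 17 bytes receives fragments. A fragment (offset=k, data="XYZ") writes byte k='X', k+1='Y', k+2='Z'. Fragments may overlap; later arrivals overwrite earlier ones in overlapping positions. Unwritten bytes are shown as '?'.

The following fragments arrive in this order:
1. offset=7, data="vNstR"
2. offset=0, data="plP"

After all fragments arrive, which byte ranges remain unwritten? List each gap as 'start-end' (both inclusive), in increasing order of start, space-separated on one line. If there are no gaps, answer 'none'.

Fragment 1: offset=7 len=5
Fragment 2: offset=0 len=3
Gaps: 3-6 12-16

Answer: 3-6 12-16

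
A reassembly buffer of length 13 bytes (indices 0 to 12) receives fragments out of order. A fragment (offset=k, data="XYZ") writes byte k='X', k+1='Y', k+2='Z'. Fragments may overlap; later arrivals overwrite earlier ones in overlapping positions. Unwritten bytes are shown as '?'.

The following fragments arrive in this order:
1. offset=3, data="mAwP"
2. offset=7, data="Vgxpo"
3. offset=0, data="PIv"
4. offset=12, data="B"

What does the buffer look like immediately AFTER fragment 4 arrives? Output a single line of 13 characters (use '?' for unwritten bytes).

Fragment 1: offset=3 data="mAwP" -> buffer=???mAwP??????
Fragment 2: offset=7 data="Vgxpo" -> buffer=???mAwPVgxpo?
Fragment 3: offset=0 data="PIv" -> buffer=PIvmAwPVgxpo?
Fragment 4: offset=12 data="B" -> buffer=PIvmAwPVgxpoB

Answer: PIvmAwPVgxpoB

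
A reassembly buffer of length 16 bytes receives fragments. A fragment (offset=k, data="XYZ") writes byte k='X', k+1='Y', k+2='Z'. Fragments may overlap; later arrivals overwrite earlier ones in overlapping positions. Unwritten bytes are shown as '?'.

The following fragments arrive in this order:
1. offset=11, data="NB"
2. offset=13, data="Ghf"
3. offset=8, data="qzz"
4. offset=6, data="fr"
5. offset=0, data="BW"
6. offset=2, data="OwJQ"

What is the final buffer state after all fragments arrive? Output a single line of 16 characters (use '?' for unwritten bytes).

Answer: BWOwJQfrqzzNBGhf

Derivation:
Fragment 1: offset=11 data="NB" -> buffer=???????????NB???
Fragment 2: offset=13 data="Ghf" -> buffer=???????????NBGhf
Fragment 3: offset=8 data="qzz" -> buffer=????????qzzNBGhf
Fragment 4: offset=6 data="fr" -> buffer=??????frqzzNBGhf
Fragment 5: offset=0 data="BW" -> buffer=BW????frqzzNBGhf
Fragment 6: offset=2 data="OwJQ" -> buffer=BWOwJQfrqzzNBGhf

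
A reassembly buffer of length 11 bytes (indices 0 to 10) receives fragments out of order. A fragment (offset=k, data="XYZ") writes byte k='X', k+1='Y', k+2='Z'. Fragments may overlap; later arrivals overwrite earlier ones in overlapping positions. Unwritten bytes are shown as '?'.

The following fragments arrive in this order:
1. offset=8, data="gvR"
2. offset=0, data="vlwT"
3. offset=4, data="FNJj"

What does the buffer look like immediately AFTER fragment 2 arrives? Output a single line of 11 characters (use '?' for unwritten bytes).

Fragment 1: offset=8 data="gvR" -> buffer=????????gvR
Fragment 2: offset=0 data="vlwT" -> buffer=vlwT????gvR

Answer: vlwT????gvR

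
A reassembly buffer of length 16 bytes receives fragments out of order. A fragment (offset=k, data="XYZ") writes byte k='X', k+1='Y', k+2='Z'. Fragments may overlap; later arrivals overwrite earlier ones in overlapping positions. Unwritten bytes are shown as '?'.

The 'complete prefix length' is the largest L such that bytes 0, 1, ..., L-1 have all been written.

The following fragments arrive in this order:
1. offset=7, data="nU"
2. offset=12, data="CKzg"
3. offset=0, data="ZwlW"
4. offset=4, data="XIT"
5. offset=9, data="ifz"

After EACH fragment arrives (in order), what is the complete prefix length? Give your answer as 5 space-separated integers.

Answer: 0 0 4 9 16

Derivation:
Fragment 1: offset=7 data="nU" -> buffer=???????nU??????? -> prefix_len=0
Fragment 2: offset=12 data="CKzg" -> buffer=???????nU???CKzg -> prefix_len=0
Fragment 3: offset=0 data="ZwlW" -> buffer=ZwlW???nU???CKzg -> prefix_len=4
Fragment 4: offset=4 data="XIT" -> buffer=ZwlWXITnU???CKzg -> prefix_len=9
Fragment 5: offset=9 data="ifz" -> buffer=ZwlWXITnUifzCKzg -> prefix_len=16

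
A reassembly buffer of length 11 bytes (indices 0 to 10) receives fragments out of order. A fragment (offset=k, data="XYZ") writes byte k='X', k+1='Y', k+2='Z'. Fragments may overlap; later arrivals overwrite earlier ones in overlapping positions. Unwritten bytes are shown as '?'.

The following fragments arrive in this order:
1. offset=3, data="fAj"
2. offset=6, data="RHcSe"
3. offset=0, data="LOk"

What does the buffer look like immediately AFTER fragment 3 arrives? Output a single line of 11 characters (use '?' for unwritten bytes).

Fragment 1: offset=3 data="fAj" -> buffer=???fAj?????
Fragment 2: offset=6 data="RHcSe" -> buffer=???fAjRHcSe
Fragment 3: offset=0 data="LOk" -> buffer=LOkfAjRHcSe

Answer: LOkfAjRHcSe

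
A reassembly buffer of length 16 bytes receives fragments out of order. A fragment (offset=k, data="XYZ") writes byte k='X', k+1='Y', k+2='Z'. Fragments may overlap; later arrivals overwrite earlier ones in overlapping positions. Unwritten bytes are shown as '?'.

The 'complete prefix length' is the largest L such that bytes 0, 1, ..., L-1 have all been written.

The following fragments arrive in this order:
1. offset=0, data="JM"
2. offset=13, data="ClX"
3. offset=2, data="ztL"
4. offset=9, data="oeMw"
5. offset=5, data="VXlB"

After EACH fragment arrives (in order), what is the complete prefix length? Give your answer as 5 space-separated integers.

Fragment 1: offset=0 data="JM" -> buffer=JM?????????????? -> prefix_len=2
Fragment 2: offset=13 data="ClX" -> buffer=JM???????????ClX -> prefix_len=2
Fragment 3: offset=2 data="ztL" -> buffer=JMztL????????ClX -> prefix_len=5
Fragment 4: offset=9 data="oeMw" -> buffer=JMztL????oeMwClX -> prefix_len=5
Fragment 5: offset=5 data="VXlB" -> buffer=JMztLVXlBoeMwClX -> prefix_len=16

Answer: 2 2 5 5 16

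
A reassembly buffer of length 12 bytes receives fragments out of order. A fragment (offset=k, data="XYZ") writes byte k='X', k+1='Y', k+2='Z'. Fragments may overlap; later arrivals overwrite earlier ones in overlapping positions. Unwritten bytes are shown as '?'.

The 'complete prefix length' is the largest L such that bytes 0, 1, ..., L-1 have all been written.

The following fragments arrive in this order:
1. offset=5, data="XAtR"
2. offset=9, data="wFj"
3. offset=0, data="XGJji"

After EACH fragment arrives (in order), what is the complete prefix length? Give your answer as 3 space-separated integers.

Fragment 1: offset=5 data="XAtR" -> buffer=?????XAtR??? -> prefix_len=0
Fragment 2: offset=9 data="wFj" -> buffer=?????XAtRwFj -> prefix_len=0
Fragment 3: offset=0 data="XGJji" -> buffer=XGJjiXAtRwFj -> prefix_len=12

Answer: 0 0 12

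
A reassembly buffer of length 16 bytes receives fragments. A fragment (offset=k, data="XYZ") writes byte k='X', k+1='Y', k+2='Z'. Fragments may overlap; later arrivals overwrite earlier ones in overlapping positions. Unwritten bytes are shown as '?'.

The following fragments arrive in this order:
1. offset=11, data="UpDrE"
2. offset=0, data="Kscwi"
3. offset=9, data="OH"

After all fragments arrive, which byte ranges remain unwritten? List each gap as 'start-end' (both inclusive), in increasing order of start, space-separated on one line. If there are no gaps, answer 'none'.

Answer: 5-8

Derivation:
Fragment 1: offset=11 len=5
Fragment 2: offset=0 len=5
Fragment 3: offset=9 len=2
Gaps: 5-8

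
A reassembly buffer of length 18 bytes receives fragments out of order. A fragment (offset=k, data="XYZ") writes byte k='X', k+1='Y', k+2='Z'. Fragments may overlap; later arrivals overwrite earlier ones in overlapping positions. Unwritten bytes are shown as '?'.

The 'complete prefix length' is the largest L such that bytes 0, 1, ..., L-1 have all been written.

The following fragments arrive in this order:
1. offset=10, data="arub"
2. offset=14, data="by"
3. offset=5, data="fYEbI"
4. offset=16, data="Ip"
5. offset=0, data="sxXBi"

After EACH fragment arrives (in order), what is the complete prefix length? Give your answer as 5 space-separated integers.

Answer: 0 0 0 0 18

Derivation:
Fragment 1: offset=10 data="arub" -> buffer=??????????arub???? -> prefix_len=0
Fragment 2: offset=14 data="by" -> buffer=??????????arubby?? -> prefix_len=0
Fragment 3: offset=5 data="fYEbI" -> buffer=?????fYEbIarubby?? -> prefix_len=0
Fragment 4: offset=16 data="Ip" -> buffer=?????fYEbIarubbyIp -> prefix_len=0
Fragment 5: offset=0 data="sxXBi" -> buffer=sxXBifYEbIarubbyIp -> prefix_len=18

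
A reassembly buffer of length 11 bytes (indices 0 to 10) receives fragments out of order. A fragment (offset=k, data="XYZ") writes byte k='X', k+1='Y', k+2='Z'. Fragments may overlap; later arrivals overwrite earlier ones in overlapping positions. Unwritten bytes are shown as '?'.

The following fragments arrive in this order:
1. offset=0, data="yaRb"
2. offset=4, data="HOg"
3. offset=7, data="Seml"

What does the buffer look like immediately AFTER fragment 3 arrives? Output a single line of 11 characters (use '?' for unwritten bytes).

Fragment 1: offset=0 data="yaRb" -> buffer=yaRb???????
Fragment 2: offset=4 data="HOg" -> buffer=yaRbHOg????
Fragment 3: offset=7 data="Seml" -> buffer=yaRbHOgSeml

Answer: yaRbHOgSeml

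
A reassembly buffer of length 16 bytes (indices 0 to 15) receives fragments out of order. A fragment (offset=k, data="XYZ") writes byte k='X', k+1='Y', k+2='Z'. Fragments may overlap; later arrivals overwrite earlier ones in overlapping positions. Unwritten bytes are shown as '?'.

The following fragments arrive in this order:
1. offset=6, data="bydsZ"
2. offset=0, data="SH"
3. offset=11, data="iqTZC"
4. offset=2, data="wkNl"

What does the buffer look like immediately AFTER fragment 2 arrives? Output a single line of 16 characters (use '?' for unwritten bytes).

Answer: SH????bydsZ?????

Derivation:
Fragment 1: offset=6 data="bydsZ" -> buffer=??????bydsZ?????
Fragment 2: offset=0 data="SH" -> buffer=SH????bydsZ?????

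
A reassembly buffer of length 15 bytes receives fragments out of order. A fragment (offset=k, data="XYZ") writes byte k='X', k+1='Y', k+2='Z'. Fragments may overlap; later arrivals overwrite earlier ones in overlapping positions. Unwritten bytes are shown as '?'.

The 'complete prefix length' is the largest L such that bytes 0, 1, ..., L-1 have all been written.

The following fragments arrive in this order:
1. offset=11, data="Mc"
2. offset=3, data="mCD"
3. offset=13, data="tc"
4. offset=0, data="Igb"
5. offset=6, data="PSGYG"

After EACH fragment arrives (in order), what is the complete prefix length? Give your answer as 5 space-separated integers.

Answer: 0 0 0 6 15

Derivation:
Fragment 1: offset=11 data="Mc" -> buffer=???????????Mc?? -> prefix_len=0
Fragment 2: offset=3 data="mCD" -> buffer=???mCD?????Mc?? -> prefix_len=0
Fragment 3: offset=13 data="tc" -> buffer=???mCD?????Mctc -> prefix_len=0
Fragment 4: offset=0 data="Igb" -> buffer=IgbmCD?????Mctc -> prefix_len=6
Fragment 5: offset=6 data="PSGYG" -> buffer=IgbmCDPSGYGMctc -> prefix_len=15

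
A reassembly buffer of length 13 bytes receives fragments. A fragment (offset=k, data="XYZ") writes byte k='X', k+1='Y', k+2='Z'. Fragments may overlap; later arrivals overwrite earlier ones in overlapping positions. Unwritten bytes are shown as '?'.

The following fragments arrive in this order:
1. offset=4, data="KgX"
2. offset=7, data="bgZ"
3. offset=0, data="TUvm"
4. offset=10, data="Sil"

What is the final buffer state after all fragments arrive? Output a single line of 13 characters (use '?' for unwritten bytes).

Fragment 1: offset=4 data="KgX" -> buffer=????KgX??????
Fragment 2: offset=7 data="bgZ" -> buffer=????KgXbgZ???
Fragment 3: offset=0 data="TUvm" -> buffer=TUvmKgXbgZ???
Fragment 4: offset=10 data="Sil" -> buffer=TUvmKgXbgZSil

Answer: TUvmKgXbgZSil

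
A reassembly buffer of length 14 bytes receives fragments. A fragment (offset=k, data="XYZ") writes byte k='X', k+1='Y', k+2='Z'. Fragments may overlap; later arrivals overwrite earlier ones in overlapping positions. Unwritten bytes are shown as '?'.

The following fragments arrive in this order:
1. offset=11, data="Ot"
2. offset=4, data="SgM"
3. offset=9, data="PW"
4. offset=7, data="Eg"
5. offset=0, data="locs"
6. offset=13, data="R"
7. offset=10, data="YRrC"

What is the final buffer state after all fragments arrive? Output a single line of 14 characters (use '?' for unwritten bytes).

Answer: locsSgMEgPYRrC

Derivation:
Fragment 1: offset=11 data="Ot" -> buffer=???????????Ot?
Fragment 2: offset=4 data="SgM" -> buffer=????SgM????Ot?
Fragment 3: offset=9 data="PW" -> buffer=????SgM??PWOt?
Fragment 4: offset=7 data="Eg" -> buffer=????SgMEgPWOt?
Fragment 5: offset=0 data="locs" -> buffer=locsSgMEgPWOt?
Fragment 6: offset=13 data="R" -> buffer=locsSgMEgPWOtR
Fragment 7: offset=10 data="YRrC" -> buffer=locsSgMEgPYRrC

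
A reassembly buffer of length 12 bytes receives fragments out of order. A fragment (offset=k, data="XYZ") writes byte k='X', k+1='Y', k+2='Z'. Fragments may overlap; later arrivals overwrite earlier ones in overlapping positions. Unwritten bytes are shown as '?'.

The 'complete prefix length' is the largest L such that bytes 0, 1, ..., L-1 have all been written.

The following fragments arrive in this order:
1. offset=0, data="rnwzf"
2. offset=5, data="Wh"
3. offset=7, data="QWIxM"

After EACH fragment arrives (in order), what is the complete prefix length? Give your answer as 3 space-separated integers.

Answer: 5 7 12

Derivation:
Fragment 1: offset=0 data="rnwzf" -> buffer=rnwzf??????? -> prefix_len=5
Fragment 2: offset=5 data="Wh" -> buffer=rnwzfWh????? -> prefix_len=7
Fragment 3: offset=7 data="QWIxM" -> buffer=rnwzfWhQWIxM -> prefix_len=12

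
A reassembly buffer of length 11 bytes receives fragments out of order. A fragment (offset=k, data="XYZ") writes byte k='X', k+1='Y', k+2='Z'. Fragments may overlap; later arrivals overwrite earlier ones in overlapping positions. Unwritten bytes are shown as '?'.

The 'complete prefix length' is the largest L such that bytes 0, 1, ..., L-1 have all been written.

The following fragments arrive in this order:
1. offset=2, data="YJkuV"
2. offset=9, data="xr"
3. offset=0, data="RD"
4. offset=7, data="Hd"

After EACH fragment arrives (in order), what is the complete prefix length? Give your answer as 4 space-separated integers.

Fragment 1: offset=2 data="YJkuV" -> buffer=??YJkuV???? -> prefix_len=0
Fragment 2: offset=9 data="xr" -> buffer=??YJkuV??xr -> prefix_len=0
Fragment 3: offset=0 data="RD" -> buffer=RDYJkuV??xr -> prefix_len=7
Fragment 4: offset=7 data="Hd" -> buffer=RDYJkuVHdxr -> prefix_len=11

Answer: 0 0 7 11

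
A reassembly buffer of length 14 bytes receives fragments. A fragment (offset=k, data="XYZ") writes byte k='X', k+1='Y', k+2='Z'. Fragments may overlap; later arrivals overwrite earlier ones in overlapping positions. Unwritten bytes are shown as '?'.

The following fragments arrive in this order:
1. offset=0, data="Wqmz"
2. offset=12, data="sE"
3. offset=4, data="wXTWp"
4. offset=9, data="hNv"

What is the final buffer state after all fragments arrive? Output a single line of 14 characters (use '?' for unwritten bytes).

Answer: WqmzwXTWphNvsE

Derivation:
Fragment 1: offset=0 data="Wqmz" -> buffer=Wqmz??????????
Fragment 2: offset=12 data="sE" -> buffer=Wqmz????????sE
Fragment 3: offset=4 data="wXTWp" -> buffer=WqmzwXTWp???sE
Fragment 4: offset=9 data="hNv" -> buffer=WqmzwXTWphNvsE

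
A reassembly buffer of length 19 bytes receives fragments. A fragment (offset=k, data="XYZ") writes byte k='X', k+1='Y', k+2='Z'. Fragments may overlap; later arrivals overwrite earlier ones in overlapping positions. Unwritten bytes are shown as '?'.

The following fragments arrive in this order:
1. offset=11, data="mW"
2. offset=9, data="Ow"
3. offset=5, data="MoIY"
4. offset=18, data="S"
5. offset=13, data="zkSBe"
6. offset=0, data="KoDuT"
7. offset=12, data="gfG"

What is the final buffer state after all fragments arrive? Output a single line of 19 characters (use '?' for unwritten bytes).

Fragment 1: offset=11 data="mW" -> buffer=???????????mW??????
Fragment 2: offset=9 data="Ow" -> buffer=?????????OwmW??????
Fragment 3: offset=5 data="MoIY" -> buffer=?????MoIYOwmW??????
Fragment 4: offset=18 data="S" -> buffer=?????MoIYOwmW?????S
Fragment 5: offset=13 data="zkSBe" -> buffer=?????MoIYOwmWzkSBeS
Fragment 6: offset=0 data="KoDuT" -> buffer=KoDuTMoIYOwmWzkSBeS
Fragment 7: offset=12 data="gfG" -> buffer=KoDuTMoIYOwmgfGSBeS

Answer: KoDuTMoIYOwmgfGSBeS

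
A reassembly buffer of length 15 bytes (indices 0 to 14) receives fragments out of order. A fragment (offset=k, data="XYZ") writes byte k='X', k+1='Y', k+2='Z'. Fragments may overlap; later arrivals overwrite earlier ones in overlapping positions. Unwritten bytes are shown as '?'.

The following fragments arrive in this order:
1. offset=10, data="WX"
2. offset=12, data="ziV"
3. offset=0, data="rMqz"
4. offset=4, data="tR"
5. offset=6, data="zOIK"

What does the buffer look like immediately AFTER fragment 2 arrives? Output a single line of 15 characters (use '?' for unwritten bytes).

Fragment 1: offset=10 data="WX" -> buffer=??????????WX???
Fragment 2: offset=12 data="ziV" -> buffer=??????????WXziV

Answer: ??????????WXziV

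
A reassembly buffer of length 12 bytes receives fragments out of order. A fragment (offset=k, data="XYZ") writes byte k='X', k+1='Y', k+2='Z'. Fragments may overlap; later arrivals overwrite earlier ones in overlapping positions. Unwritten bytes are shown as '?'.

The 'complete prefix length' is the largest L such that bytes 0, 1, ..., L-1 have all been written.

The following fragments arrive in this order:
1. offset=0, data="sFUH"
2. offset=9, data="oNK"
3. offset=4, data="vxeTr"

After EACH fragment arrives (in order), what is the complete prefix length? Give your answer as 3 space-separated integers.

Answer: 4 4 12

Derivation:
Fragment 1: offset=0 data="sFUH" -> buffer=sFUH???????? -> prefix_len=4
Fragment 2: offset=9 data="oNK" -> buffer=sFUH?????oNK -> prefix_len=4
Fragment 3: offset=4 data="vxeTr" -> buffer=sFUHvxeTroNK -> prefix_len=12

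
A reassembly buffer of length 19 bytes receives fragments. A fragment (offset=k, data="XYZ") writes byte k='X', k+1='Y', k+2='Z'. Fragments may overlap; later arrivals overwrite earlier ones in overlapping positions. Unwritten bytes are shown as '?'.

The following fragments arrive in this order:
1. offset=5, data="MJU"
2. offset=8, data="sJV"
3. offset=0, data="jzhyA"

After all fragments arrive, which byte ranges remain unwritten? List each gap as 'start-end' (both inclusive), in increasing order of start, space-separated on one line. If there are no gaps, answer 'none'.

Answer: 11-18

Derivation:
Fragment 1: offset=5 len=3
Fragment 2: offset=8 len=3
Fragment 3: offset=0 len=5
Gaps: 11-18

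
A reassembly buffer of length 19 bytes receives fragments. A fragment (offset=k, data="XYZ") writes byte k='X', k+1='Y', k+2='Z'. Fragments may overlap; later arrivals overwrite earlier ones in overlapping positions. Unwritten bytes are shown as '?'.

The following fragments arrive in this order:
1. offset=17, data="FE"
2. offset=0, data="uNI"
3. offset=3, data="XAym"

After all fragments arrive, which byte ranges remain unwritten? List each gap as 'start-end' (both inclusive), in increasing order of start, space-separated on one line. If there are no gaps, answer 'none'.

Fragment 1: offset=17 len=2
Fragment 2: offset=0 len=3
Fragment 3: offset=3 len=4
Gaps: 7-16

Answer: 7-16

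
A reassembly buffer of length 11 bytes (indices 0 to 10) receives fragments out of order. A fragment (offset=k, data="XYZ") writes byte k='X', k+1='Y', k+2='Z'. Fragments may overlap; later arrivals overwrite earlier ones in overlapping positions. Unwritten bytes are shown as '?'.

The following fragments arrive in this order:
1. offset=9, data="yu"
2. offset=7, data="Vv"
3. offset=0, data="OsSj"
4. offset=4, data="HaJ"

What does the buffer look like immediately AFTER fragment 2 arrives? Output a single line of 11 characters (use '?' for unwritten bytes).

Fragment 1: offset=9 data="yu" -> buffer=?????????yu
Fragment 2: offset=7 data="Vv" -> buffer=???????Vvyu

Answer: ???????Vvyu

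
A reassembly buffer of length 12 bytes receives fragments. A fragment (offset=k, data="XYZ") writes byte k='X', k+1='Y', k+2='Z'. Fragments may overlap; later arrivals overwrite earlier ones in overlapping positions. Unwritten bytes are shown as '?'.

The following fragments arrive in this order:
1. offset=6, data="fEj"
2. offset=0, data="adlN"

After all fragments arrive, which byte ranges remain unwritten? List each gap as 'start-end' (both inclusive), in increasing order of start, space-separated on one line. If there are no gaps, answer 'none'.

Answer: 4-5 9-11

Derivation:
Fragment 1: offset=6 len=3
Fragment 2: offset=0 len=4
Gaps: 4-5 9-11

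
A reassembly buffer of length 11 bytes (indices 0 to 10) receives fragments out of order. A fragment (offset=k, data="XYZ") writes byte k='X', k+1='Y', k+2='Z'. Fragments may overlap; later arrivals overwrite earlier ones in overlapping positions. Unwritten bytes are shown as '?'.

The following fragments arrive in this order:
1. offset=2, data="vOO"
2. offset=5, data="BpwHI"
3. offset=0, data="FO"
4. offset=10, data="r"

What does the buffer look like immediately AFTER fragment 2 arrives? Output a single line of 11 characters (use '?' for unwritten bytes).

Fragment 1: offset=2 data="vOO" -> buffer=??vOO??????
Fragment 2: offset=5 data="BpwHI" -> buffer=??vOOBpwHI?

Answer: ??vOOBpwHI?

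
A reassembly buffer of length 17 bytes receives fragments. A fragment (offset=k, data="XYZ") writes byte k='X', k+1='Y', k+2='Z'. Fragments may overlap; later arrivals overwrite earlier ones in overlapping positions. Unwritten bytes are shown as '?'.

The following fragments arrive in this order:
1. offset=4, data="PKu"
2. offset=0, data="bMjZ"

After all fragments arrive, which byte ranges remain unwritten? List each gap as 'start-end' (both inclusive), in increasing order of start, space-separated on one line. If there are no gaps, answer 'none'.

Fragment 1: offset=4 len=3
Fragment 2: offset=0 len=4
Gaps: 7-16

Answer: 7-16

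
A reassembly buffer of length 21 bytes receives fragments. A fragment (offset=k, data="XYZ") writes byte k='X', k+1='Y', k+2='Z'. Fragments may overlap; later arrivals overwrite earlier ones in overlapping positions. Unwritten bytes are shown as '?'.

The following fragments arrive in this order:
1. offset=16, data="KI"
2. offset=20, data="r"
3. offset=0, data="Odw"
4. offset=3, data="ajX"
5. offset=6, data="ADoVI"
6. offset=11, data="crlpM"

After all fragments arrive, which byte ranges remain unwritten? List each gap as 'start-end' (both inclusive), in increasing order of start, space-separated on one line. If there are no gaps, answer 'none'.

Fragment 1: offset=16 len=2
Fragment 2: offset=20 len=1
Fragment 3: offset=0 len=3
Fragment 4: offset=3 len=3
Fragment 5: offset=6 len=5
Fragment 6: offset=11 len=5
Gaps: 18-19

Answer: 18-19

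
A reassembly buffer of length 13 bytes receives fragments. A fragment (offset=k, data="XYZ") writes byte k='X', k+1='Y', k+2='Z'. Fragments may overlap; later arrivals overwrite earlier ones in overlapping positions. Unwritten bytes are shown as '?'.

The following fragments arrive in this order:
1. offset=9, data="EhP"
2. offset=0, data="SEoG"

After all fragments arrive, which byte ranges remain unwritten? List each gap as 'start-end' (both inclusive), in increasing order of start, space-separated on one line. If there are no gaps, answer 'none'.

Fragment 1: offset=9 len=3
Fragment 2: offset=0 len=4
Gaps: 4-8 12-12

Answer: 4-8 12-12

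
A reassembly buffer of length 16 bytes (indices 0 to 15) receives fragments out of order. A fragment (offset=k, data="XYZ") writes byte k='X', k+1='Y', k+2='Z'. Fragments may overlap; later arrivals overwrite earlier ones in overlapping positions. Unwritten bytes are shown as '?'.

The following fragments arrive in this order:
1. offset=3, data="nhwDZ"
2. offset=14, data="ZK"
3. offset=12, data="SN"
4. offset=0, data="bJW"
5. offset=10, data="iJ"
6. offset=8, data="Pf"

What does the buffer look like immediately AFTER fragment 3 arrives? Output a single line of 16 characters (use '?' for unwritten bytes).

Answer: ???nhwDZ????SNZK

Derivation:
Fragment 1: offset=3 data="nhwDZ" -> buffer=???nhwDZ????????
Fragment 2: offset=14 data="ZK" -> buffer=???nhwDZ??????ZK
Fragment 3: offset=12 data="SN" -> buffer=???nhwDZ????SNZK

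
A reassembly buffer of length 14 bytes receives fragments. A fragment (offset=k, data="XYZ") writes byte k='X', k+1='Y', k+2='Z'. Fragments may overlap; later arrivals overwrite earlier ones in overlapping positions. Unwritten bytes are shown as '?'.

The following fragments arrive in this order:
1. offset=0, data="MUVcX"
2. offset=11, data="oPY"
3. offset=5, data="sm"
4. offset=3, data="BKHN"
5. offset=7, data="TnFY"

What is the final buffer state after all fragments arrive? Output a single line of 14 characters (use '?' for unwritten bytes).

Fragment 1: offset=0 data="MUVcX" -> buffer=MUVcX?????????
Fragment 2: offset=11 data="oPY" -> buffer=MUVcX??????oPY
Fragment 3: offset=5 data="sm" -> buffer=MUVcXsm????oPY
Fragment 4: offset=3 data="BKHN" -> buffer=MUVBKHN????oPY
Fragment 5: offset=7 data="TnFY" -> buffer=MUVBKHNTnFYoPY

Answer: MUVBKHNTnFYoPY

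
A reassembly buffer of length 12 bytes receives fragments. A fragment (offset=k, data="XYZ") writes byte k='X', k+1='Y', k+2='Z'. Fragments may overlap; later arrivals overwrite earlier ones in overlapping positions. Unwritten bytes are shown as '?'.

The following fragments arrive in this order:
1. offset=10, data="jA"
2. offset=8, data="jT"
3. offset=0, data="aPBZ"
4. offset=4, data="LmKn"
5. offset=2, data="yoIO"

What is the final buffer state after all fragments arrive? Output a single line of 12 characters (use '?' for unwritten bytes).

Fragment 1: offset=10 data="jA" -> buffer=??????????jA
Fragment 2: offset=8 data="jT" -> buffer=????????jTjA
Fragment 3: offset=0 data="aPBZ" -> buffer=aPBZ????jTjA
Fragment 4: offset=4 data="LmKn" -> buffer=aPBZLmKnjTjA
Fragment 5: offset=2 data="yoIO" -> buffer=aPyoIOKnjTjA

Answer: aPyoIOKnjTjA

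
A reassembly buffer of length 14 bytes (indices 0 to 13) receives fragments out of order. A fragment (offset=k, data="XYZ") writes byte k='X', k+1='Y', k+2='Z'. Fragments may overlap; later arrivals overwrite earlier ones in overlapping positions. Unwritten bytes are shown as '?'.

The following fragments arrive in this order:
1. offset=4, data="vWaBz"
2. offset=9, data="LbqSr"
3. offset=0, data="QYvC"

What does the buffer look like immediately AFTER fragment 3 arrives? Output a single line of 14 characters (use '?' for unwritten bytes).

Fragment 1: offset=4 data="vWaBz" -> buffer=????vWaBz?????
Fragment 2: offset=9 data="LbqSr" -> buffer=????vWaBzLbqSr
Fragment 3: offset=0 data="QYvC" -> buffer=QYvCvWaBzLbqSr

Answer: QYvCvWaBzLbqSr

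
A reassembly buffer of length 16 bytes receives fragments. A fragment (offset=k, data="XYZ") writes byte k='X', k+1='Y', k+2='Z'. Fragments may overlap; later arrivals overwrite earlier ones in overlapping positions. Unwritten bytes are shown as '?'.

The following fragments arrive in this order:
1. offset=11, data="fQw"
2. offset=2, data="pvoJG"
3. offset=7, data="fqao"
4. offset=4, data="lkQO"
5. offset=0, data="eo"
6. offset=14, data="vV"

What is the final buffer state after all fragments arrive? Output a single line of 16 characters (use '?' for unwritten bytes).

Fragment 1: offset=11 data="fQw" -> buffer=???????????fQw??
Fragment 2: offset=2 data="pvoJG" -> buffer=??pvoJG????fQw??
Fragment 3: offset=7 data="fqao" -> buffer=??pvoJGfqaofQw??
Fragment 4: offset=4 data="lkQO" -> buffer=??pvlkQOqaofQw??
Fragment 5: offset=0 data="eo" -> buffer=eopvlkQOqaofQw??
Fragment 6: offset=14 data="vV" -> buffer=eopvlkQOqaofQwvV

Answer: eopvlkQOqaofQwvV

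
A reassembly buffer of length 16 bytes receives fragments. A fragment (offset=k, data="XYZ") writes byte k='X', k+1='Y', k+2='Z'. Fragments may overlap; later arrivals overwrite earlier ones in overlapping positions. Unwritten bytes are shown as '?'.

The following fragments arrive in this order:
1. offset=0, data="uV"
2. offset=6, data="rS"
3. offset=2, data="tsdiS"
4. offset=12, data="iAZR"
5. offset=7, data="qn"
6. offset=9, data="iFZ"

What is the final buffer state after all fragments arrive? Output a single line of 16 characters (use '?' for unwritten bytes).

Fragment 1: offset=0 data="uV" -> buffer=uV??????????????
Fragment 2: offset=6 data="rS" -> buffer=uV????rS????????
Fragment 3: offset=2 data="tsdiS" -> buffer=uVtsdiSS????????
Fragment 4: offset=12 data="iAZR" -> buffer=uVtsdiSS????iAZR
Fragment 5: offset=7 data="qn" -> buffer=uVtsdiSqn???iAZR
Fragment 6: offset=9 data="iFZ" -> buffer=uVtsdiSqniFZiAZR

Answer: uVtsdiSqniFZiAZR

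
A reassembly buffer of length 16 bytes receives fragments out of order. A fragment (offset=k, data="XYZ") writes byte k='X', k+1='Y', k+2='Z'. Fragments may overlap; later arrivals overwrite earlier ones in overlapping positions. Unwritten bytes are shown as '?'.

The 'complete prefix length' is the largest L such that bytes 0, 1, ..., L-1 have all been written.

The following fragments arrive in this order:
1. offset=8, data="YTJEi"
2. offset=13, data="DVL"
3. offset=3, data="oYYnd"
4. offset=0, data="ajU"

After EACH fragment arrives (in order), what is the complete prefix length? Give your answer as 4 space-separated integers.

Fragment 1: offset=8 data="YTJEi" -> buffer=????????YTJEi??? -> prefix_len=0
Fragment 2: offset=13 data="DVL" -> buffer=????????YTJEiDVL -> prefix_len=0
Fragment 3: offset=3 data="oYYnd" -> buffer=???oYYndYTJEiDVL -> prefix_len=0
Fragment 4: offset=0 data="ajU" -> buffer=ajUoYYndYTJEiDVL -> prefix_len=16

Answer: 0 0 0 16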